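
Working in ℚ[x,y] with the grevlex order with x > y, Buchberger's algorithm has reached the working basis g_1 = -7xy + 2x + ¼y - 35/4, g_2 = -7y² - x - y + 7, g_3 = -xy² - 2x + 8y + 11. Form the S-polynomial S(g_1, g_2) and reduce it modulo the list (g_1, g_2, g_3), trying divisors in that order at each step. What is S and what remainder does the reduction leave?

lcm(LM(g_1), LM(g_2)) = xy².
S = (lcm/LT(g_1))·g_1 − (lcm/LT(g_2))·g_2 = -1/7x² - 3/7xy - 1/28y² + x + 5/4y.
Reduce S modulo (g_1, g_2, g_3) in that order:
  leading term x²: no divisor's leading term divides it; move -1/7x² to the remainder.
  leading term xy: subtract (3/49)·g_1 from -3/7xy - 1/28y² + x + 5/4y → -1/28y² + 43/49x + 121/98y + 15/28
  leading term y²: subtract (1/196)·g_2 from -1/28y² + 43/49x + 121/98y + 15/28 → 173/196x + 243/196y + ½
  leading term x: no divisor's leading term divides it; move 173/196x to the remainder.
  leading term y: no divisor's leading term divides it; move 243/196y to the remainder.
  leading term 1: no divisor's leading term divides it; move ½ to the remainder.
The remainder -1/7x² + 173/196x + 243/196y + ½ is nonzero, so it would be added as the next basis element.

S(g_1, g_2) = -1/7x² - 3/7xy - 1/28y² + x + 5/4y; remainder on division = -1/7x² + 173/196x + 243/196y + ½.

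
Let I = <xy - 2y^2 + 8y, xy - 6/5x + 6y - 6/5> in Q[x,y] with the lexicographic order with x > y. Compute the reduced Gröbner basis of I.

The reduced Gröbner basis is the canonical form of the ideal for this ordering.

f_1 = xy - 2y^2 + 8y, LT = xy.
f_2 = xy - 6/5x + 6y - 6/5, LT = xy.

S(f_1,f_2): lcm = xy. S = 6/5x - 2y^2 + 2y + 6/5.
  leading term x: no divisor's leading term divides it; move 6/5x to the remainder.
  leading term y^2: no divisor's leading term divides it; move -2y^2 to the remainder.
  leading term y: no divisor's leading term divides it; move 2y to the remainder.
  leading term 1: no divisor's leading term divides it; move 6/5 to the remainder.
  remainder 6/5x - 2y^2 + 2y + 6/5 ≠ 0; add g_3 = 6/5x - 2y^2 + 2y + 6/5 to the basis.

S(f_1,g_3): lcm = xy. S = 5/3y^3 - 11/3y^2 + 7y.
  leading term y^3: no divisor's leading term divides it; move 5/3y^3 to the remainder.
  leading term y^2: no divisor's leading term divides it; move -11/3y^2 to the remainder.
  leading term y: no divisor's leading term divides it; move 7y to the remainder.
  remainder 5/3y^3 - 11/3y^2 + 7y ≠ 0; add g_4 = 5/3y^3 - 11/3y^2 + 7y to the basis.

S(f_2,g_3): lcm = xy. S = -6/5x + 5/3y^3 - 5/3y^2 + 5y - 6/5.
  leading term x: subtract (-1)·g_3 from -6/5x + 5/3y^3 - 5/3y^2 + 5y - 6/5 → 5/3y^3 - 11/3y^2 + 7y
  leading term y^3: subtract (1)·g_4 from 5/3y^3 - 11/3y^2 + 7y → 0
  remainder 0.

S(f_1,g_4): lcm = xy^3. S = 11/5xy^2 - 21/5xy - 2y^4 + 8y^3.
  leading term xy^2: subtract (11/5y)·f_1 from 11/5xy^2 - 21/5xy - 2y^4 + 8y^3 → -21/5xy - 2y^4 + 62/5y^3 - 88/5y^2
  leading term xy: subtract (-21/5)·f_1 from -21/5xy - 2y^4 + 62/5y^3 - 88/5y^2 → -2y^4 + 62/5y^3 - 26y^2 + 168/5y
  leading term y^4: subtract (-6/5y)·g_4 from -2y^4 + 62/5y^3 - 26y^2 + 168/5y → 8y^3 - 88/5y^2 + 168/5y
  leading term y^3: subtract (24/5)·g_4 from 8y^3 - 88/5y^2 + 168/5y → 0
  remainder 0.

S(f_2,g_4): lcm = xy^3. S = xy^2 - 21/5xy + 6y^3 - 6/5y^2.
  leading term xy^2: subtract (y)·f_1 from xy^2 - 21/5xy + 6y^3 - 6/5y^2 → -21/5xy + 8y^3 - 46/5y^2
  leading term xy: subtract (-21/5)·f_1 from -21/5xy + 8y^3 - 46/5y^2 → 8y^3 - 88/5y^2 + 168/5y
  leading term y^3: subtract (24/5)·g_4 from 8y^3 - 88/5y^2 + 168/5y → 0
  remainder 0.

S(g_3,g_4): leading monomials are coprime, so the S-polynomial reduces to 0 (Buchberger's first criterion).
Every S-polynomial of the final basis reduces to 0, so we have a Gröbner basis.
Inter-reduce: drop elements whose leading term is divisible by another's, tail-reduce, and make monic.

G = {x - 5/3y^2 + 5/3y + 1, y^3 - 11/5y^2 + 21/5y}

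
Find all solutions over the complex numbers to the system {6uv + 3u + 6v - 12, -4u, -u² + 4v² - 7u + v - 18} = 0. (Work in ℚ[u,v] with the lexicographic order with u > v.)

Compute a lex Gröbner basis by Buchberger's algorithm.
f_1 = 6uv + 3u + 6v - 12, LT = uv.
f_2 = -4u, LT = u.
f_3 = -u² - 7u + 4v² + v - 18, LT = u².

S(f_1,f_2): lcm = uv. S = ½u + v - 2.
  reduce S modulo (f_1, f_2, f_3):
  remainder v - 2 ≠ 0; add h_4 = v - 2 to the basis.

The other S-polynomials (S(f_1,f_3), S(f_2,f_3), S(f_1,h_4), S(f_2,h_4), S(f_3,h_4)) all reduce to 0 modulo the current basis, so we have a Gröbner basis.
Inter-reduce: drop elements whose leading term is divisible by another's, tail-reduce, and make monic.
Reduced Gröbner basis: {u, v - 2}.

A lex Gröbner basis eliminates variables successively. Here v - 2 depends only on v, with roots {2}; lifting each root through the earlier basis elements recovers the full solutions.
  v = 2: the earlier basis element becomes u = 0, giving u = 0 — point (0, 2).
A lex Gröbner basis triangularizes the system, enabling back-substitution.

{(0, 2)}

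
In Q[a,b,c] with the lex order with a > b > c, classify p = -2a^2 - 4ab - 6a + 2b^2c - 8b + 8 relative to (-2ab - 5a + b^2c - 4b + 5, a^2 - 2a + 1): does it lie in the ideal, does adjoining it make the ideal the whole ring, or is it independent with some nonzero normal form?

First compute the reduced Gröbner basis of I by Buchberger's algorithm.
f_1 = -2ab - 5a + b^2c - 4b + 5, LT = ab.
f_2 = a^2 - 2a + 1, LT = a^2.

S(f_1,f_2): lcm = a^2b. S = 5/2a^2 - 1/2ab^2c + 4ab - 5/2a - b.
  reduce S modulo (f_1, f_2):
  remainder -25/8ac - 15/2a - 1/4b^3c^2 + 5/8b^2c^2 + 3b^2c - 15/4bc - 9b + 25/8c + 15/2 ≠ 0; add h_3 = -25/8ac - 15/2a - 1/4b^3c^2 + 5/8b^2c^2 + 3b^2c - 15/4bc - 9b + 25/8c + 15/2 to the basis.

S(f_1,h_3): lcm = abc. S = -12/5ab + 5/2ac - 2/25b^4c^2 + 1/5b^3c^2 + 24/25b^3c - 1/2b^2c^2 - 6/5b^2c - 72/25b^2 + 3bc + 12/5b - 5/2c.
  reduce S modulo (f_1, f_2, h_3):
  remainder -2/25b^4c^2 + 24/25b^3c - 72/25b^2 ≠ 0; add h_4 = -2/25b^4c^2 + 24/25b^3c - 72/25b^2 to the basis.

The other S-polynomials (S(f_2,h_3), S(f_1,h_4), S(f_2,h_4), S(h_3,h_4)) all reduce to 0 modulo the current basis, so we have a Gröbner basis.
Inter-reduce: drop elements whose leading term is divisible by another's, tail-reduce, and make monic.
Reduced Gröbner basis: {a^2 - 2a + 1, ab + 5/2a - 1/2b^2c + 2b - 5/2, ac + 12/5a + 2/25b^3c^2 - 1/5b^2c^2 - 24/25b^2c + 6/5bc + 72/25b - c - 12/5, b^4c^2 - 12b^3c + 36b^2}.
Label its elements g_1 = a^2 - 2a + 1, g_2 = ab + 5/2a - 1/2b^2c + 2b - 5/2, g_3 = ac + 12/5a + 2/25b^3c^2 - 1/5b^2c^2 - 24/25b^2c + 6/5bc + 72/25b - c - 12/5, g_4 = b^4c^2 - 12b^3c + 36b^2.

Reduce p = -2a^2 - 4ab - 6a + 2b^2c - 8b + 8 modulo G:
  leading term a^2: subtract (-2)·g_1 from -2a^2 - 4ab - 6a + 2b^2c - 8b + 8 → -4ab - 10a + 2b^2c - 8b + 10
  leading term ab: subtract (-4)·g_2 from -4ab - 10a + 2b^2c - 8b + 10 → 0
  normal form = 0.
Since the normal form is 0, p ∈ I.

-2a^2 - 4ab - 6a + 2b^2c - 8b + 8 lies in I (it reduces to 0).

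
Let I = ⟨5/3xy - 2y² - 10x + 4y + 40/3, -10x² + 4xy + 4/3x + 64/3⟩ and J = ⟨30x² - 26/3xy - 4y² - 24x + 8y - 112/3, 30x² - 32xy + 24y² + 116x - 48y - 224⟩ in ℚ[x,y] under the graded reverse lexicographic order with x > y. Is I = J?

Yes, the ideals are equal.

Since reduced Gröbner bases are canonical representatives of ideals under a given ordering, it suffices to compute and compare them.
Buchberger on the first generating set:
f_1 = 5/3xy - 2y² - 10x + 4y + 40/3, LT = xy.
f_2 = -10x² + 4xy + 4/3x + 64/3, LT = x².

S(f_1,f_2): lcm = x²y. S = -⅘xy² - 6x² + 38/15xy + 8x + 32/15y.
  leading term xy²: subtract (-12/25y)·f_1 from -⅘xy² - 6x² + 38/15xy + 8x + 32/15y → -24/25y³ - 6x² - 34/15xy + 48/25y² + 8x + 128/15y
  leading term y³: no divisor's leading term divides it; move -24/25y³ to the remainder.
  leading term x²: subtract (⅗)·f_2 from -6x² - 34/15xy + 48/25y² + 8x + 128/15y → -14/3xy + 48/25y² + 36/5x + 128/15y - 64/5
  leading term xy: subtract (-14/5)·f_1 from -14/3xy + 48/25y² + 36/5x + 128/15y - 64/5 → -92/25y² - 104/5x + 296/15y + 368/15
  leading term y²: no divisor's leading term divides it; move -92/25y² to the remainder.
  leading term x: no divisor's leading term divides it; move -104/5x to the remainder.
  leading term y: no divisor's leading term divides it; move 296/15y to the remainder.
  leading term 1: no divisor's leading term divides it; move 368/15 to the remainder.
  remainder -24/25y³ - 92/25y² - 104/5x + 296/15y + 368/15 ≠ 0; add g_3 = -24/25y³ - 92/25y² - 104/5x + 296/15y + 368/15 to the basis.

S(f_1,g_3): lcm = xy³. S = -6/5y⁴ - 59/6xy² + 12/5y³ - 65/3x² + 185/9xy + 8y² + 230/9x.
  leading term y⁴: subtract (5/4y)·g_3 from -6/5y⁴ - 59/6xy² + 12/5y³ - 65/3x² + 185/9xy + 8y² + 230/9x → -59/6xy² + 7y³ - 65/3x² + 419/9xy - 50/3y² + 230/9x - 92/3y
  leading term xy²: subtract (-59/10y)·f_1 from -59/6xy² + 7y³ - 65/3x² + 419/9xy - 50/3y² + 230/9x - 92/3y → -24/5y³ - 65/3x² - 112/9xy + 104/15y² + 230/9x + 48y
  leading term y³: subtract (5)·g_3 from -24/5y³ - 65/3x² - 112/9xy + 104/15y² + 230/9x + 48y → -65/3x² - 112/9xy + 76/3y² + 1166/9x - 152/3y - 368/3
  leading term x²: subtract (13/6)·f_2 from -65/3x² - 112/9xy + 76/3y² + 1166/9x - 152/3y - 368/3 → -190/9xy + 76/3y² + 380/3x - 152/3y - 1520/9
  leading term xy: subtract (-38/3)·f_1 from -190/9xy + 76/3y² + 380/3x - 152/3y - 1520/9 → 0
  remainder 0.

S(f_2,g_3): leading monomials are coprime, so the S-polynomial reduces to 0 (Buchberger's first criterion).
Every S-polynomial of the final basis reduces to 0, so we have a Gröbner basis.
Inter-reduce: drop elements whose leading term is divisible by another's, tail-reduce, and make monic.
Reduced Gröbner basis: {y³ + 23/6y² + 65/3x - 185/9y - 230/9, x² - 12/25y² - 38/15x + 24/25y + 16/15, xy - 6/5y² - 6x + 12/5y + 8}.

Buchberger on the second generating set:
h_1 = 30x² - 26/3xy - 4y² - 24x + 8y - 112/3, LT = x².
h_2 = 30x² - 32xy + 24y² + 116x - 48y - 224, LT = x².

S(h_1,h_2): lcm = x². S = 7/9xy - 14/15y² - 14/3x + 28/15y + 56/9.
  leading term xy: no divisor's leading term divides it; move 7/9xy to the remainder.
  leading term y²: no divisor's leading term divides it; move -14/15y² to the remainder.
  leading term x: no divisor's leading term divides it; move -14/3x to the remainder.
  leading term y: no divisor's leading term divides it; move 28/15y to the remainder.
  leading term 1: no divisor's leading term divides it; move 56/9 to the remainder.
  remainder 7/9xy - 14/15y² - 14/3x + 28/15y + 56/9 ≠ 0; add k_3 = 7/9xy - 14/15y² - 14/3x + 28/15y + 56/9 to the basis.

S(h_1,k_3): lcm = x²y. S = 41/45xy² - 2/15y³ + 6x² - 16/5xy + 4/15y² - 8x - 56/45y.
  leading term xy²: subtract (41/35y)·k_3 from 41/45xy² - 2/15y³ + 6x² - 16/5xy + 4/15y² - 8x - 56/45y → 24/25y³ + 6x² + 34/15xy - 48/25y² - 8x - 128/15y
  leading term y³: no divisor's leading term divides it; move 24/25y³ to the remainder.
  leading term x²: subtract (⅕)·h_1 from 6x² + 34/15xy - 48/25y² - 8x - 128/15y → 4xy - 28/25y² - 16/5x - 152/15y + 112/15
  leading term xy: subtract (36/7)·k_3 from 4xy - 28/25y² - 16/5x - 152/15y + 112/15 → 92/25y² + 104/5x - 296/15y - 368/15
  leading term y²: no divisor's leading term divides it; move 92/25y² to the remainder.
  leading term x: no divisor's leading term divides it; move 104/5x to the remainder.
  leading term y: no divisor's leading term divides it; move -296/15y to the remainder.
  leading term 1: no divisor's leading term divides it; move -368/15 to the remainder.
  remainder 24/25y³ + 92/25y² + 104/5x - 296/15y - 368/15 ≠ 0; add k_4 = 24/25y³ + 92/25y² + 104/5x - 296/15y - 368/15 to the basis.

S(h_2,k_3): lcm = x²y. S = 2/15xy² + ⅘y³ + 6x² + 22/15xy - 8/5y² - 8x - 112/15y.
  leading term xy²: subtract (6/35y)·k_3 from 2/15xy² + ⅘y³ + 6x² + 22/15xy - 8/5y² - 8x - 112/15y → 24/25y³ + 6x² + 34/15xy - 48/25y² - 8x - 128/15y
  leading term y³: subtract (1)·k_4 from 24/25y³ + 6x² + 34/15xy - 48/25y² - 8x - 128/15y → 6x² + 34/15xy - 28/5y² - 144/5x + 56/5y + 368/15
  leading term x²: subtract (⅕)·h_1 from 6x² + 34/15xy - 28/5y² - 144/5x + 56/5y + 368/15 → 4xy - 24/5y² - 24x + 48/5y + 32
  leading term xy: subtract (36/7)·k_3 from 4xy - 24/5y² - 24x + 48/5y + 32 → 0
  remainder 0.

S(h_1,k_4): leading monomials are coprime, so the S-polynomial reduces to 0 (Buchberger's first criterion).
S(h_2,k_4): leading monomials are coprime, so the S-polynomial reduces to 0 (Buchberger's first criterion).
S(k_3,k_4): lcm = xy³. S = -6/5y⁴ - 59/6xy² + 12/5y³ - 65/3x² + 185/9xy + 8y² + 230/9x.
  leading term y⁴: subtract (-5/4y)·k_4 from -6/5y⁴ - 59/6xy² + 12/5y³ - 65/3x² + 185/9xy + 8y² + 230/9x → -59/6xy² + 7y³ - 65/3x² + 419/9xy - 50/3y² + 230/9x - 92/3y
  leading term xy²: subtract (-177/14y)·k_3 from -59/6xy² + 7y³ - 65/3x² + 419/9xy - 50/3y² + 230/9x - 92/3y → -24/5y³ - 65/3x² - 112/9xy + 104/15y² + 230/9x + 48y
  leading term y³: subtract (-5)·k_4 from -24/5y³ - 65/3x² - 112/9xy + 104/15y² + 230/9x + 48y → -65/3x² - 112/9xy + 76/3y² + 1166/9x - 152/3y - 368/3
  leading term x²: subtract (-13/18)·h_1 from -65/3x² - 112/9xy + 76/3y² + 1166/9x - 152/3y - 368/3 → -505/27xy + 202/9y² + 1010/9x - 404/9y - 4040/27
  leading term xy: subtract (-505/21)·k_3 from -505/27xy + 202/9y² + 1010/9x - 404/9y - 4040/27 → 0
  remainder 0.

Every S-polynomial of the final basis reduces to 0, so we have a Gröbner basis.
Inter-reduce: drop elements whose leading term is divisible by another's, tail-reduce, and make monic.
Reduced Gröbner basis: {y³ + 23/6y² + 65/3x - 185/9y - 230/9, x² - 12/25y² - 38/15x + 24/25y + 16/15, xy - 6/5y² - 6x + 12/5y + 8}.

Same reduced basis, so the two generating sets span the same ideal.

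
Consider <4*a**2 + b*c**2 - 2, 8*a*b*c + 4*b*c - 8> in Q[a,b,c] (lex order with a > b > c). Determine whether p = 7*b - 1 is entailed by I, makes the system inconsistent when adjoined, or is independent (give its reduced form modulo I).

First compute the reduced Gröbner basis of I by Buchberger's algorithm.
f_1 = 4*a**2 + b*c**2 - 2, LT = a**2.
f_2 = 8*a*b*c + 4*b*c - 8, LT = a*b*c.

S(f_1,f_2): lcm = a**2*b*c. S = -1/2*a*b*c + a + 1/4*b**2*c**3 - 1/2*b*c.
  leading term a*b*c: subtract (-1/16)·f_2 from -1/2*a*b*c + a + 1/4*b**2*c**3 - 1/2*b*c → a + 1/4*b**2*c**3 - 1/4*b*c - 1/2
  leading term a: no divisor's leading term divides it; move a to the remainder.
  leading term b**2*c**3: no divisor's leading term divides it; move 1/4*b**2*c**3 to the remainder.
  leading term b*c: no divisor's leading term divides it; move -1/4*b*c to the remainder.
  leading term 1: no divisor's leading term divides it; move -1/2 to the remainder.
  remainder a + 1/4*b**2*c**3 - 1/4*b*c - 1/2 ≠ 0; add h_3 = a + 1/4*b**2*c**3 - 1/4*b*c - 1/2 to the basis.

S(f_1,h_3): lcm = a**2. S = -1/4*a*b**2*c**3 + 1/4*a*b*c + 1/2*a + 1/4*b*c**2 - 1/2.
  leading term a*b**2*c**3: subtract (-1/32*b*c**2)·f_2 from -1/4*a*b**2*c**3 + 1/4*a*b*c + 1/2*a + 1/4*b*c**2 - 1/2 → 1/4*a*b*c + 1/2*a + 1/8*b**2*c**3 - 1/2
  leading term a*b*c: subtract (1/32)·f_2 from 1/4*a*b*c + 1/2*a + 1/8*b**2*c**3 - 1/2 → 1/2*a + 1/8*b**2*c**3 - 1/8*b*c - 1/4
  leading term a: subtract (1/2)·h_3 from 1/2*a + 1/8*b**2*c**3 - 1/8*b*c - 1/4 → 0
  remainder 0.

S(f_2,h_3): lcm = a*b*c. S = -1/4*b**3*c**4 + 1/4*b**2*c**2 + b*c - 1.
  leading term b**3*c**4: no divisor's leading term divides it; move -1/4*b**3*c**4 to the remainder.
  leading term b**2*c**2: no divisor's leading term divides it; move 1/4*b**2*c**2 to the remainder.
  leading term b*c: no divisor's leading term divides it; move b*c to the remainder.
  leading term 1: no divisor's leading term divides it; move -1 to the remainder.
  remainder -1/4*b**3*c**4 + 1/4*b**2*c**2 + b*c - 1 ≠ 0; add h_4 = -1/4*b**3*c**4 + 1/4*b**2*c**2 + b*c - 1 to the basis.

S(f_1,h_4): leading monomials are coprime, so the S-polynomial reduces to 0 (Buchberger's first criterion).
S(f_2,h_4): lcm = a*b**3*c**4. S = a*b**2*c**2 + 4*a*b*c - 4*a + 1/2*b**3*c**4 - b**2*c**3.
  leading term a*b**2*c**2: subtract (1/8*b*c)·f_2 from a*b**2*c**2 + 4*a*b*c - 4*a + 1/2*b**3*c**4 - b**2*c**3 → 4*a*b*c - 4*a + 1/2*b**3*c**4 - b**2*c**3 - 1/2*b**2*c**2 + b*c
  leading term a*b*c: subtract (1/2)·f_2 from 4*a*b*c - 4*a + 1/2*b**3*c**4 - b**2*c**3 - 1/2*b**2*c**2 + b*c → -4*a + 1/2*b**3*c**4 - b**2*c**3 - 1/2*b**2*c**2 - b*c + 4
  leading term a: subtract (-4)·h_3 from -4*a + 1/2*b**3*c**4 - b**2*c**3 - 1/2*b**2*c**2 - b*c + 4 → 1/2*b**3*c**4 - 1/2*b**2*c**2 - 2*b*c + 2
  leading term b**3*c**4: subtract (-2)·h_4 from 1/2*b**3*c**4 - 1/2*b**2*c**2 - 2*b*c + 2 → 0
  remainder 0.

S(h_3,h_4): leading monomials are coprime, so the S-polynomial reduces to 0 (Buchberger's first criterion).
Every S-polynomial of the final basis reduces to 0, so we have a Gröbner basis.
Inter-reduce: drop elements whose leading term is divisible by another's, tail-reduce, and make monic.
Reduced Gröbner basis: {a + 1/4*b**2*c**3 - 1/4*b*c - 1/2, b**3*c**4 - b**2*c**2 - 4*b*c + 4}.
Label its elements g_1 = a + 1/4*b**2*c**3 - 1/4*b*c - 1/2, g_2 = b**3*c**4 - b**2*c**2 - 4*b*c + 4.

Reduce p = 7*b - 1 modulo G:
  leading term b: no divisor's leading term divides it; move 7*b to the remainder.
  leading term 1: no divisor's leading term divides it; move -1 to the remainder.
  normal form = 7*b - 1.
The normal form is nonzero, so p ∉ I. Since p minus its normal form lies in I, I + (p) = I + (r) where r = 7*b - 1; decide whether this ideal is the whole ring.
Run Buchberger on G together with r (pairs among the g_i already reduce to 0 since G is a Gröbner basis):
g_1 = a + 1/4*b**2*c**3 - 1/4*b*c - 1/2, LT = a.
g_2 = b**3*c**4 - b**2*c**2 - 4*b*c + 4, LT = b**3*c**4.
r = 7*b - 1, LT = b.

S(g_1,g_2): leading monomials are coprime, so the S-polynomial reduces to 0 (Buchberger's first criterion).
S(g_1,r): leading monomials are coprime, so the S-polynomial reduces to 0 (Buchberger's first criterion).
S(g_2,r): lcm = b**3*c**4. S = 1/7*b**2*c**4 - b**2*c**2 - 4*b*c + 4.
  leading term b**2*c**4: subtract (1/49*b*c**4)·r from 1/7*b**2*c**4 - b**2*c**2 - 4*b*c + 4 → -b**2*c**2 + 1/49*b*c**4 - 4*b*c + 4
  leading term b**2*c**2: subtract (-1/7*b*c**2)·r from -b**2*c**2 + 1/49*b*c**4 - 4*b*c + 4 → 1/49*b*c**4 - 1/7*b*c**2 - 4*b*c + 4
  leading term b*c**4: subtract (1/343*c**4)·r from 1/49*b*c**4 - 1/7*b*c**2 - 4*b*c + 4 → -1/7*b*c**2 - 4*b*c + 1/343*c**4 + 4
  leading term b*c**2: subtract (-1/49*c**2)·r from -1/7*b*c**2 - 4*b*c + 1/343*c**4 + 4 → -4*b*c + 1/343*c**4 - 1/49*c**2 + 4
  leading term b*c: subtract (-4/7*c)·r from -4*b*c + 1/343*c**4 - 1/49*c**2 + 4 → 1/343*c**4 - 1/49*c**2 - 4/7*c + 4
  leading term c**4: no divisor's leading term divides it; move 1/343*c**4 to the remainder.
  leading term c**2: no divisor's leading term divides it; move -1/49*c**2 to the remainder.
  leading term c: no divisor's leading term divides it; move -4/7*c to the remainder.
  leading term 1: no divisor's leading term divides it; move 4 to the remainder.
  remainder 1/343*c**4 - 1/49*c**2 - 4/7*c + 4 ≠ 0; add m_4 = 1/343*c**4 - 1/49*c**2 - 4/7*c + 4 to the basis.

S(g_1,m_4): leading monomials are coprime, so the S-polynomial reduces to 0 (Buchberger's first criterion).
S(g_2,m_4): lcm = b**3*c**4. S = 7*b**3*c**2 + 196*b**3*c - 1372*b**3 - b**2*c**2 - 4*b*c + 4.
  leading term b**3*c**2: subtract (b**2*c**2)·r from 7*b**3*c**2 + 196*b**3*c - 1372*b**3 - b**2*c**2 - 4*b*c + 4 → 196*b**3*c - 1372*b**3 - 4*b*c + 4
  leading term b**3*c: subtract (28*b**2*c)·r from 196*b**3*c - 1372*b**3 - 4*b*c + 4 → -1372*b**3 + 28*b**2*c - 4*b*c + 4
  leading term b**3: subtract (-196*b**2)·r from -1372*b**3 + 28*b**2*c - 4*b*c + 4 → 28*b**2*c - 196*b**2 - 4*b*c + 4
  leading term b**2*c: subtract (4*b*c)·r from 28*b**2*c - 196*b**2 - 4*b*c + 4 → -196*b**2 + 4
  leading term b**2: subtract (-28*b)·r from -196*b**2 + 4 → -28*b + 4
  leading term b: subtract (-4)·r from -28*b + 4 → 0
  remainder 0.

S(r,m_4): leading monomials are coprime, so the S-polynomial reduces to 0 (Buchberger's first criterion).
Every S-polynomial of the final basis reduces to 0, so we have a Gröbner basis.
Inter-reduce: drop elements whose leading term is divisible by another's, tail-reduce, and make monic.
Reduced Gröbner basis: {a + 1/196*c**3 - 1/28*c - 1/2, b - 1/7, c**4 - 7*c**2 - 196*c + 1372}.
The reduced Gröbner basis of I + (p) is {a + 1/196*c**3 - 1/28*c - 1/2, b - 1/7, c**4 - 7*c**2 - 196*c + 1372} ≠ {1}, a proper ideal, so the enlarged system stays consistent: p is independent of I, with normal form 7*b - 1.

7*b - 1 is independent of I; its normal form modulo I is 7*b - 1.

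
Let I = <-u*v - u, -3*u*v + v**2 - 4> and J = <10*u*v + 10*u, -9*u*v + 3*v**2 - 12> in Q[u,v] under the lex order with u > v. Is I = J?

Yes, the ideals are equal.

For a fixed monomial order, each ideal has a unique reduced Gröbner basis; comparing bases decides equality.
Buchberger on the first generating set:
f_1 = -u*v - u, LT = u*v.
f_2 = -3*u*v + v**2 - 4, LT = u*v.

S(f_1,f_2): lcm = u*v. S = u + 1/3*v**2 - 4/3.
  leading term u: no divisor's leading term divides it; move u to the remainder.
  leading term v**2: no divisor's leading term divides it; move 1/3*v**2 to the remainder.
  leading term 1: no divisor's leading term divides it; move -4/3 to the remainder.
  remainder u + 1/3*v**2 - 4/3 ≠ 0; add g_3 = u + 1/3*v**2 - 4/3 to the basis.

S(f_1,g_3): lcm = u*v. S = u - 1/3*v**3 + 4/3*v.
  leading term u: subtract (1)·g_3 from u - 1/3*v**3 + 4/3*v → -1/3*v**3 - 1/3*v**2 + 4/3*v + 4/3
  leading term v**3: no divisor's leading term divides it; move -1/3*v**3 to the remainder.
  leading term v**2: no divisor's leading term divides it; move -1/3*v**2 to the remainder.
  leading term v: no divisor's leading term divides it; move 4/3*v to the remainder.
  leading term 1: no divisor's leading term divides it; move 4/3 to the remainder.
  remainder -1/3*v**3 - 1/3*v**2 + 4/3*v + 4/3 ≠ 0; add g_4 = -1/3*v**3 - 1/3*v**2 + 4/3*v + 4/3 to the basis.

The other S-polynomials (S(f_2,g_3), S(f_1,g_4), S(f_2,g_4), S(g_3,g_4)) all reduce to 0 modulo the current basis, so we have a Gröbner basis.
Inter-reduce: drop elements whose leading term is divisible by another's, tail-reduce, and make monic.
Reduced Gröbner basis: {u + 1/3*v**2 - 4/3, v**3 + v**2 - 4*v - 4}.

Buchberger on the second generating set:
h_1 = 10*u*v + 10*u, LT = u*v.
h_2 = -9*u*v + 3*v**2 - 12, LT = u*v.

S(h_1,h_2): lcm = u*v. S = u + 1/3*v**2 - 4/3.
  leading term u: no divisor's leading term divides it; move u to the remainder.
  leading term v**2: no divisor's leading term divides it; move 1/3*v**2 to the remainder.
  leading term 1: no divisor's leading term divides it; move -4/3 to the remainder.
  remainder u + 1/3*v**2 - 4/3 ≠ 0; add k_3 = u + 1/3*v**2 - 4/3 to the basis.

S(h_1,k_3): lcm = u*v. S = u - 1/3*v**3 + 4/3*v.
  leading term u: subtract (1)·k_3 from u - 1/3*v**3 + 4/3*v → -1/3*v**3 - 1/3*v**2 + 4/3*v + 4/3
  leading term v**3: no divisor's leading term divides it; move -1/3*v**3 to the remainder.
  leading term v**2: no divisor's leading term divides it; move -1/3*v**2 to the remainder.
  leading term v: no divisor's leading term divides it; move 4/3*v to the remainder.
  leading term 1: no divisor's leading term divides it; move 4/3 to the remainder.
  remainder -1/3*v**3 - 1/3*v**2 + 4/3*v + 4/3 ≠ 0; add k_4 = -1/3*v**3 - 1/3*v**2 + 4/3*v + 4/3 to the basis.

The other S-polynomials (S(h_2,k_3), S(h_1,k_4), S(h_2,k_4), S(k_3,k_4)) all reduce to 0 modulo the current basis, so we have a Gröbner basis.
Inter-reduce: drop elements whose leading term is divisible by another's, tail-reduce, and make monic.
Reduced Gröbner basis: {u + 1/3*v**2 - 4/3, v**3 + v**2 - 4*v - 4}.

Same reduced basis, so the two generating sets span the same ideal.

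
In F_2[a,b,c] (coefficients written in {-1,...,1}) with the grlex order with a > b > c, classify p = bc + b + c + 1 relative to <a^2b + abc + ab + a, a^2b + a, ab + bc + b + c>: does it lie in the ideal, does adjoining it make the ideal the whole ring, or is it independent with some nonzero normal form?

First compute the reduced Gröbner basis of I by Buchberger's algorithm.
f_1 = a^2b + abc + ab + a, LT = a^2b.
f_2 = a^2b + a, LT = a^2b.
f_3 = ab + bc + b + c, LT = ab.

S(f_1,f_2): lcm = a^2b. S = abc + ab.
  leading term abc: subtract (c)·f_3 from abc + ab → bc^2 + ab + bc + c^2
  leading term bc^2: no divisor's leading term divides it; move bc^2 to the remainder.
  leading term ab: subtract (1)·f_3 from ab + bc + c^2 → c^2 + b + c
  leading term c^2: no divisor's leading term divides it; move c^2 to the remainder.
  leading term b: no divisor's leading term divides it; move b to the remainder.
  leading term c: no divisor's leading term divides it; move c to the remainder.
  remainder bc^2 + c^2 + b + c ≠ 0; add h_4 = bc^2 + c^2 + b + c to the basis.

S(f_1,f_3): lcm = a^2b. S = ac + a.
  leading term ac: no divisor's leading term divides it; move ac to the remainder.
  leading term a: no divisor's leading term divides it; move a to the remainder.
  remainder ac + a ≠ 0; add h_5 = ac + a to the basis.

The other S-polynomials (S(f_2,f_3), S(f_1,h_4), S(f_2,h_4), S(f_3,h_4), S(f_1,h_5), S(f_2,h_5), S(f_3,h_5), S(h_4,h_5)) all reduce to 0 modulo the current basis, so we have a Gröbner basis.
Inter-reduce: drop elements whose leading term is divisible by another's, tail-reduce, and make monic.
Reduced Gröbner basis: {bc^2 + c^2 + b + c, ab + bc + b + c, ac + a}.
Label its elements g_1 = bc^2 + c^2 + b + c, g_2 = ab + bc + b + c, g_3 = ac + a.

Reduce p = bc + b + c + 1 modulo G:
  leading term bc: no divisor's leading term divides it; move bc to the remainder.
  leading term b: no divisor's leading term divides it; move b to the remainder.
  leading term c: no divisor's leading term divides it; move c to the remainder.
  leading term 1: no divisor's leading term divides it; move 1 to the remainder.
  normal form = bc + b + c + 1.
The normal form is nonzero, so p ∉ I. Since p minus its normal form lies in I, I + (p) = I + (r) where r = bc + b + c + 1; decide whether this ideal is the whole ring.
Run Buchberger on G together with r (pairs among the g_i already reduce to 0 since G is a Gröbner basis):
g_1 = bc^2 + c^2 + b + c, LT = bc^2.
g_2 = ab + bc + b + c, LT = ab.
g_3 = ac + a, LT = ac.
r = bc + b + c + 1, LT = bc.

S(g_1,r): lcm = bc^2. S = bc + b.
  leading term bc: subtract (1)·r from bc + b → c + 1
  leading term c: no divisor's leading term divides it; move c to the remainder.
  leading term 1: no divisor's leading term divides it; move 1 to the remainder.
  remainder c + 1 ≠ 0; add m_5 = c + 1 to the basis.

The other S-polynomials (S(g_1,g_2), S(g_1,g_3), S(g_2,g_3), S(g_2,r), S(g_3,r), S(g_1,m_5), S(g_2,m_5), S(g_3,m_5), S(r,m_5)) all reduce to 0 modulo the current basis, so we have a Gröbner basis.
Inter-reduce: drop elements whose leading term is divisible by another's, tail-reduce, and make monic.
Reduced Gröbner basis: {ab + 1, c + 1}.
The reduced Gröbner basis of I + (p) is {ab + 1, c + 1} ≠ {1}, a proper ideal, so the enlarged system stays consistent: p is independent of I, with normal form bc + b + c + 1.

The remainder on division by a Gröbner basis is unique — it is the normal form.

bc + b + c + 1 is independent of I; its normal form modulo I is bc + b + c + 1.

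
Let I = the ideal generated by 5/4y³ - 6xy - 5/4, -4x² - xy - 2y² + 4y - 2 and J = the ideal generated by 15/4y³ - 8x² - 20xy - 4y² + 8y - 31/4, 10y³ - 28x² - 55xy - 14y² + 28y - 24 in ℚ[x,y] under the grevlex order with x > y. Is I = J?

Yes, the ideals are equal.

Equality of ideals is decidable: compute both reduced Gröbner bases (unique for the ordering) and check whether they agree.
Buchberger on the first generating set:
f_1 = 5/4y³ - 6xy - 5/4, LT = y³.
f_2 = -4x² - xy - 2y² + 4y - 2, LT = x².

The S-polynomials (S(f_1,f_2)) all reduce to 0 modulo the current basis, so we have a Gröbner basis.
Inter-reduce: drop elements whose leading term is divisible by another's, tail-reduce, and make monic.
Reduced Gröbner basis: {y³ - 24/5xy - 1, x² + ¼xy + ½y² - y + ½}.

Buchberger on the second generating set:
h_1 = 15/4y³ - 8x² - 20xy - 4y² + 8y - 31/4, LT = y³.
h_2 = 10y³ - 28x² - 55xy - 14y² + 28y - 24, LT = y³.

S(h_1,h_2): lcm = y³. S = ⅔x² + ⅙xy + ⅓y² - ⅔y + ⅓.
  leading term x²: no divisor's leading term divides it; move ⅔x² to the remainder.
  leading term xy: no divisor's leading term divides it; move ⅙xy to the remainder.
  leading term y²: no divisor's leading term divides it; move ⅓y² to the remainder.
  leading term y: no divisor's leading term divides it; move -⅔y to the remainder.
  leading term 1: no divisor's leading term divides it; move ⅓ to the remainder.
  remainder ⅔x² + ⅙xy + ⅓y² - ⅔y + ⅓ ≠ 0; add k_3 = ⅔x² + ⅙xy + ⅓y² - ⅔y + ⅓ to the basis.

The other S-polynomials (S(h_1,k_3), S(h_2,k_3)) all reduce to 0 modulo the current basis, so we have a Gröbner basis.
Inter-reduce: drop elements whose leading term is divisible by another's, tail-reduce, and make monic.
Reduced Gröbner basis: {y³ - 24/5xy - 1, x² + ¼xy + ½y² - y + ½}.

The two bases agree; hence the ideals are identical.
The same test decides containment: I ⊆ J iff every generator of I reduces to 0 modulo a Gröbner basis of J.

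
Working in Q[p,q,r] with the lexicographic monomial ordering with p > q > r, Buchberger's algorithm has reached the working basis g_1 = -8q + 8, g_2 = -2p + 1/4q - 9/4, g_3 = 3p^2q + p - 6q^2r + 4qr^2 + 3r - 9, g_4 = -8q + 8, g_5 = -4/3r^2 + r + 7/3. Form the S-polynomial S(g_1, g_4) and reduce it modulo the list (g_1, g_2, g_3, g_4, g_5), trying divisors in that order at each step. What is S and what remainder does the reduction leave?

lcm(LM(g_1), LM(g_4)) = q.
S = (lcm/LT(g_1))·g_1 − (lcm/LT(g_4))·g_4 = 0.
Reduce S modulo (g_1, g_2, g_3, g_4, g_5) in that order:
The remainder is 0, so this S-polynomial contributes no new basis element.
This is the inner loop of Buchberger's algorithm — each nonzero remainder becomes a new basis element.

S(g_1, g_4) = 0; remainder on division = 0.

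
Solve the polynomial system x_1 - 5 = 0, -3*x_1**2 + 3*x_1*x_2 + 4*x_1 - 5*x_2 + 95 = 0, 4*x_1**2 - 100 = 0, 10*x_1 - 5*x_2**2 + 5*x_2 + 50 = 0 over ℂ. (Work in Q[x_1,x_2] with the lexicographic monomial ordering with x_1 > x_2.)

Compute a lex Gröbner basis by Buchberger's algorithm.
f_1 = x_1 - 5, LT = x_1.
f_2 = -3*x_1**2 + 3*x_1*x_2 + 4*x_1 - 5*x_2 + 95, LT = x_1**2.
f_3 = 4*x_1**2 - 100, LT = x_1**2.
f_4 = 10*x_1 - 5*x_2**2 + 5*x_2 + 50, LT = x_1.

S(f_1,f_2): lcm = x_1**2. S = x_1*x_2 - 11/3*x_1 - 5/3*x_2 + 95/3.
  leading term x_1*x_2: subtract (x_2)·f_1 from x_1*x_2 - 11/3*x_1 - 5/3*x_2 + 95/3 → -11/3*x_1 + 10/3*x_2 + 95/3
  leading term x_1: subtract (-11/3)·f_1 from -11/3*x_1 + 10/3*x_2 + 95/3 → 10/3*x_2 + 40/3
  leading term x_2: no divisor's leading term divides it; move 10/3*x_2 to the remainder.
  leading term 1: no divisor's leading term divides it; move 40/3 to the remainder.
  remainder 10/3*x_2 + 40/3 ≠ 0; add h_5 = 10/3*x_2 + 40/3 to the basis.

The other S-polynomials (S(f_1,f_3), S(f_1,f_4), S(f_2,f_3), S(f_2,f_4), S(f_3,f_4), S(f_1,h_5), S(f_2,h_5), S(f_3,h_5), S(f_4,h_5)) all reduce to 0 modulo the current basis, so we have a Gröbner basis.
Inter-reduce: drop elements whose leading term is divisible by another's, tail-reduce, and make monic.
Reduced Gröbner basis: {x_1 - 5, x_2 + 4}.

Elimination: the polynomial x_2 + 4 lies in the elimination ideal for x_2, so x_2 ∈ {-4}. For each such x_2, the remaining basis elements (now univariate) give the rest of the solution.
  x_2 = -4: the earlier basis element becomes x_1 - 5 = 0, giving x_1 = 5 — point (5, -4).
Substituting each solution back into the original system confirms all equations vanish.

{(5, -4)}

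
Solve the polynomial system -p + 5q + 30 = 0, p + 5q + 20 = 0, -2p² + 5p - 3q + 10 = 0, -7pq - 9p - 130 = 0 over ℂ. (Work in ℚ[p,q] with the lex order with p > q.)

{(5, -5)}

Compute a lex Gröbner basis by Buchberger's algorithm.
f_1 = -p + 5q + 30, LT = p.
f_2 = p + 5q + 20, LT = p.
f_3 = -2p² + 5p - 3q + 10, LT = p².
f_4 = -7pq - 9p - 130, LT = pq.

S(f_1,f_2): lcm = p. S = -10q - 50.
  leading term q: no divisor's leading term divides it; move -10q to the remainder.
  leading term 1: no divisor's leading term divides it; move -50 to the remainder.
  remainder -10q - 50 ≠ 0; add h_5 = -10q - 50 to the basis.

S(f_1,f_3): lcm = p². S = -5pq - 55/2p - 3/2q + 5.
  leading term pq: subtract (5q)·f_1 from -5pq - 55/2p - 3/2q + 5 → -55/2p - 25q² - 303/2q + 5
  leading term p: subtract (55/2)·f_1 from -55/2p - 25q² - 303/2q + 5 → -25q² - 289q - 820
  leading term q²: subtract (5/2q)·h_5 from -25q² - 289q - 820 → -164q - 820
  leading term q: subtract (82/5)·h_5 from -164q - 820 → 0
  remainder 0.

S(f_1,f_4): lcm = pq. S = -9/7p - 5q² - 30q - 130/7.
  leading term p: subtract (9/7)·f_1 from -9/7p - 5q² - 30q - 130/7 → -5q² - 255/7q - 400/7
  leading term q²: subtract (½q)·h_5 from -5q² - 255/7q - 400/7 → -80/7q - 400/7
  leading term q: subtract (8/7)·h_5 from -80/7q - 400/7 → 0
  remainder 0.

S(f_2,f_3): lcm = p². S = 5pq + 45/2p - 3/2q + 5.
  leading term pq: subtract (-5q)·f_1 from 5pq + 45/2p - 3/2q + 5 → 45/2p + 25q² + 297/2q + 5
  leading term p: subtract (-45/2)·f_1 from 45/2p + 25q² + 297/2q + 5 → 25q² + 261q + 680
  leading term q²: subtract (-5/2q)·h_5 from 25q² + 261q + 680 → 136q + 680
  leading term q: subtract (-68/5)·h_5 from 136q + 680 → 0
  remainder 0.

S(f_2,f_4): lcm = pq. S = -9/7p + 5q² + 20q - 130/7.
  leading term p: subtract (9/7)·f_1 from -9/7p + 5q² + 20q - 130/7 → 5q² + 95/7q - 400/7
  leading term q²: subtract (-½q)·h_5 from 5q² + 95/7q - 400/7 → -80/7q - 400/7
  leading term q: subtract (8/7)·h_5 from -80/7q - 400/7 → 0
  remainder 0.

S(f_3,f_4): lcm = p²q. S = -9/7p² - 5/2pq - 130/7p + 3/2q² - 5q.
  leading term p²: subtract (9/7p)·f_1 from -9/7p² - 5/2pq - 130/7p + 3/2q² - 5q → -125/14pq - 400/7p + 3/2q² - 5q
  leading term pq: subtract (125/14q)·f_1 from -125/14pq - 400/7p + 3/2q² - 5q → -400/7p - 302/7q² - 1910/7q
  leading term p: subtract (400/7)·f_1 from -400/7p - 302/7q² - 1910/7q → -302/7q² - 3910/7q - 12000/7
  leading term q²: subtract (151/35q)·h_5 from -302/7q² - 3910/7q - 12000/7 → -2400/7q - 12000/7
  leading term q: subtract (240/7)·h_5 from -2400/7q - 12000/7 → 0
  remainder 0.

S(f_1,h_5): leading monomials are coprime, so the S-polynomial reduces to 0 (Buchberger's first criterion).
S(f_2,h_5): leading monomials are coprime, so the S-polynomial reduces to 0 (Buchberger's first criterion).
S(f_3,h_5): leading monomials are coprime, so the S-polynomial reduces to 0 (Buchberger's first criterion).
S(f_4,h_5): lcm = pq. S = -26/7p + 130/7.
  leading term p: subtract (26/7)·f_1 from -26/7p + 130/7 → -130/7q - 650/7
  leading term q: subtract (13/7)·h_5 from -130/7q - 650/7 → 0
  remainder 0.

Every S-polynomial of the final basis reduces to 0, so we have a Gröbner basis.
Inter-reduce: drop elements whose leading term is divisible by another's, tail-reduce, and make monic.
Reduced Gröbner basis: {p - 5, q + 5}.

Since the basis is lex-ordered, q + 5 is univariate in q. Its roots are {-5}. Back-substituting each root into the other basis elements fixes the other coordinates.
  q = -5: the earlier basis element becomes p - 5 = 0, giving p = 5 — point (5, -5).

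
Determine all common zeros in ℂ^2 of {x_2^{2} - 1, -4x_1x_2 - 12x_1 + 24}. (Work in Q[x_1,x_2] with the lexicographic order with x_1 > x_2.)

{(3, -1), (3/2, 1)}

Compute a lex Gröbner basis by Buchberger's algorithm.
f_1 = x_2^{2} - 1, LT = x_2^{2}.
f_2 = -4x_1x_2 - 12x_1 + 24, LT = x_1x_2.

S(f_1,f_2): lcm = x_1x_2^{2}. S = -3x_1x_2 - x_1 + 6x_2.
  leading term x_1x_2: subtract (\tfrac{3}{4})·f_2 from -3x_1x_2 - x_1 + 6x_2 → 8x_1 + 6x_2 - 18
  leading term x_1: no divisor's leading term divides it; move 8x_1 to the remainder.
  leading term x_2: no divisor's leading term divides it; move 6x_2 to the remainder.
  leading term 1: no divisor's leading term divides it; move -18 to the remainder.
  remainder 8x_1 + 6x_2 - 18 ≠ 0; add h_3 = 8x_1 + 6x_2 - 18 to the basis.

The other S-polynomials (S(f_1,h_3), S(f_2,h_3)) all reduce to 0 modulo the current basis, so we have a Gröbner basis.
Inter-reduce: drop elements whose leading term is divisible by another's, tail-reduce, and make monic.
Reduced Gröbner basis: {x_1 + \tfrac{3}{4}x_2 - \tfrac{9}{4}, x_2^{2} - 1}.

Since the basis is lex-ordered, x_2^{2} - 1 is univariate in x_2. Its roots are {-1, 1}. Back-substituting each root into the other basis elements fixes the other coordinates.
  x_2 = -1: the earlier basis element becomes x_1 - 3 = 0, giving x_1 = 3 — point (3, -1).
  x_2 = 1: the earlier basis element becomes x_1 - \tfrac{3}{2} = 0, giving x_1 = 3/2 — point (3/2, 1).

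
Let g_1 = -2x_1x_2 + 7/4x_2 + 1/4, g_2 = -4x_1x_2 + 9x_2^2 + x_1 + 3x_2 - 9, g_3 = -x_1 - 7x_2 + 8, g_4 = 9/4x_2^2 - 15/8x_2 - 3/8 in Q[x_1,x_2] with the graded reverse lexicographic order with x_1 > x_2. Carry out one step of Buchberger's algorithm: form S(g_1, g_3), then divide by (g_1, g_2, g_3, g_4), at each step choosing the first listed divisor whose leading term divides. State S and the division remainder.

S(g_1, g_3) = -7x_2^2 + 57/8x_2 - 1/8; remainder on division = 31/24x_2 - 31/24.

lcm(LM(g_1), LM(g_3)) = x_1x_2.
S = (lcm/LT(g_1))·g_1 − (lcm/LT(g_3))·g_3 = -7x_2^2 + 57/8x_2 - 1/8.
Reduce S modulo (g_1, g_2, g_3, g_4) in that order:
  leading term x_2^2: subtract (-28/9)·g_4 from -7x_2^2 + 57/8x_2 - 1/8 → 31/24x_2 - 31/24
  leading term x_2: no divisor's leading term divides it; move 31/24x_2 to the remainder.
  leading term 1: no divisor's leading term divides it; move -31/24 to the remainder.
The remainder 31/24x_2 - 31/24 is nonzero, so it would be added as the next basis element.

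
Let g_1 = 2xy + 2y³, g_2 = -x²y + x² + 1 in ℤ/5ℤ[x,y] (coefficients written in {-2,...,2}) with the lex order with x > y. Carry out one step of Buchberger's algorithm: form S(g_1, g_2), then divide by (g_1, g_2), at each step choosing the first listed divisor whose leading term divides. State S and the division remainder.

lcm(LM(g_1), LM(g_2)) = x²y.
S = (lcm/LT(g_1))·g_1 − (lcm/LT(g_2))·g_2 = x² + xy³ + 1.
Reduce S modulo (g_1, g_2) in that order:
  leading term x²: no divisor's leading term divides it; move x² to the remainder.
  leading term xy³: subtract (-2y²)·g_1 from xy³ + 1 → -y⁵ + 1
  leading term y⁵: no divisor's leading term divides it; move -y⁵ to the remainder.
  leading term 1: no divisor's leading term divides it; move 1 to the remainder.
The remainder x² - y⁵ + 1 is nonzero, so it would be added as the next basis element.

S(g_1, g_2) = x² + xy³ + 1; remainder on division = x² - y⁵ + 1.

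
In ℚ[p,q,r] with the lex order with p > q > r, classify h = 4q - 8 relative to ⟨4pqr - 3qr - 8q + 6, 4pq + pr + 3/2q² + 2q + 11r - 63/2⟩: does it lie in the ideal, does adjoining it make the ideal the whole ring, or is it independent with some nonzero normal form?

First compute the reduced Gröbner basis of I by Buchberger's algorithm.
f_1 = 4pqr - 3qr - 8q + 6, LT = pqr.
f_2 = 4pq + pr + 3/2q² + 2q + 11r - 63/2, LT = pq.

S(f_1,f_2): lcm = pqr. S = -¼pr² - ⅜q²r - 5/4qr - 2q - 11/4r² + 63/8r + 3/2.
  reduce S modulo (f_1, f_2):
  remainder -¼pr² - ⅜q²r - 5/4qr - 2q - 11/4r² + 63/8r + 3/2 ≠ 0; add k_3 = -¼pr² - ⅜q²r - 5/4qr - 2q - 11/4r² + 63/8r + 3/2 to the basis.

S(f_1,k_3): lcm = pqr². S = -3/2q³r - 5q²r - 8q² - 47/4qr² + 59/2qr + 6q + 3/2r.
  reduce S modulo (f_1, f_2, k_3):
  remainder -3/2q³r - 5q²r - 8q² - 47/4qr² + 59/2qr + 6q + 3/2r ≠ 0; add k_4 = -3/2q³r - 5q²r - 8q² - 47/4qr² + 59/2qr + 6q + 3/2r to the basis.

The other S-polynomials (S(f_2,k_3), S(f_1,k_4), S(f_2,k_4), S(k_3,k_4)) all reduce to 0 modulo the current basis, so we have a Gröbner basis.
Inter-reduce: drop elements whose leading term is divisible by another's, tail-reduce, and make monic.
Reduced Gröbner basis: {pq + ¼pr + ⅜q² + ½q + 11/4r - 63/8, pr² + 3/2q²r + 5qr + 8q + 11r² - 63/2r - 6, q³r + 10/3q²r + 16/3q² + 47/6qr² - 59/3qr - 4q - r}.
Label its elements g_1 = pq + ¼pr + ⅜q² + ½q + 11/4r - 63/8, g_2 = pr² + 3/2q²r + 5qr + 8q + 11r² - 63/2r - 6, g_3 = q³r + 10/3q²r + 16/3q² + 47/6qr² - 59/3qr - 4q - r.

Reduce h = 4q - 8 modulo G:
  leading term q: no divisor's leading term divides it; move 4q to the remainder.
  leading term 1: no divisor's leading term divides it; move -8 to the remainder.
  normal form = 4q - 8.
The normal form is nonzero, so h ∉ I. Since h minus its normal form lies in I, I + (h) = I + (n) where n = 4q - 8; decide whether this ideal is the whole ring.
Run Buchberger on G together with n (pairs among the g_i already reduce to 0 since G is a Gröbner basis):
g_1 = pq + ¼pr + ⅜q² + ½q + 11/4r - 63/8, LT = pq.
g_2 = pr² + 3/2q²r + 5qr + 8q + 11r² - 63/2r - 6, LT = pr².
g_3 = q³r + 10/3q²r + 16/3q² + 47/6qr² - 59/3qr - 4q - r, LT = q³r.
n = 4q - 8, LT = q.

S(g_1,n): lcm = pq. S = ¼pr + 2p + ⅜q² + ½q + 11/4r - 63/8.
  reduce S modulo (g_1, g_2, g_3, n):
  remainder ¼pr + 2p + 11/4r - 43/8 ≠ 0; add m_5 = ¼pr + 2p + 11/4r - 43/8 to the basis.

S(g_3,n): lcm = q³r. S = 16/3q²r + 16/3q² + 47/6qr² - 59/3qr - 4q - r.
  reduce S modulo (g_1, g_2, g_3, n, m_5):
  remainder 47/3r² - 19r + 40/3 ≠ 0; add m_6 = 47/3r² - 19r + 40/3 to the basis.

S(g_1,m_5): lcm = pqr. S = -8pq + ¼pr² + ⅜q²r - 21/2qr + 43/2q + 11/4r² - 63/8r.
  reduce S modulo (g_1, g_2, g_3, n, m_5, m_6):
  remainder -16p - 47/2r + 81/2 ≠ 0; add m_7 = -16p - 47/2r + 81/2 to the basis.

The other S-polynomials (S(g_1,g_2), S(g_1,g_3), S(g_2,g_3), S(g_2,n), S(g_2,m_5), S(g_3,m_5), S(n,m_5), S(g_1,m_6), S(g_2,m_6), S(g_3,m_6), S(n,m_6), S(m_5,m_6), S(g_1,m_7), S(g_2,m_7), S(g_3,m_7), S(n,m_7), S(m_5,m_7), S(m_6,m_7)) all reduce to 0 modulo the current basis, so we have a Gröbner basis.
Inter-reduce: drop elements whose leading term is divisible by another's, tail-reduce, and make monic.
Reduced Gröbner basis: {p + 47/32r - 81/32, q - 2, r² - 57/47r + 40/47}.
The reduced Gröbner basis of I + (h) is {p + 47/32r - 81/32, q - 2, r² - 57/47r + 40/47} ≠ {1}, a proper ideal, so the enlarged system stays consistent: h is independent of I, with normal form 4q - 8.

4q - 8 is independent of I; its normal form modulo I is 4q - 8.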